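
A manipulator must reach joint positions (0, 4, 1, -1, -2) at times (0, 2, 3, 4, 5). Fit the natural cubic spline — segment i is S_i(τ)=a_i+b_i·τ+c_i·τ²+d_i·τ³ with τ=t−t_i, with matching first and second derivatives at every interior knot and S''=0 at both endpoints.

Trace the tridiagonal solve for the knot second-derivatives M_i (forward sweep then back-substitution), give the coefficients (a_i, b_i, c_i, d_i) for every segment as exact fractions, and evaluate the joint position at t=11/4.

Δ: Δ0=2, Δ1=-3, Δ2=-2, Δ3=-1
row 1: diag=6, rhs=-30; c'=1/6, d'=-5
row 2: denom=4−1·1/6=23/6; d'=(6−1·-5)/(23/6)=66/23
row 3: denom=4−1·6/23=86/23; d'=(6−1·66/23)/(86/23)=36/43
back: M3=36/43
back: M2=66/23−6/23·36/43=114/43
back: M1=-5−1/6·114/43=-234/43
M: M0=0, M1=-234/43, M2=114/43, M3=36/43, M4=0
seg 0: a=0, c=M0/2=0, d=(M1−M0)/(6·2)=-39/86, b=Δ0−h0·(2M0+M1)/6=164/43
seg 1: a=4, c=M1/2=-117/43, d=(M2−M1)/(6·1)=58/43, b=Δ1−h1·(2M1+M2)/6=-70/43
seg 2: a=1, c=M2/2=57/43, d=(M3−M2)/(6·1)=-13/43, b=Δ2−h2·(2M2+M3)/6=-130/43
seg 3: a=-1, c=M3/2=18/43, d=(M4−M3)/(6·1)=-6/43, b=Δ3−h3·(2M3+M4)/6=-55/43
t_q=11/4 → seg 1, τ=3/4; S=4+-70/43·τ+-117/43·τ²+58/43·τ³=2501/1376

  seg 0: a=0 b=164/43 c=0 d=-39/86
  seg 1: a=4 b=-70/43 c=-117/43 d=58/43
  seg 2: a=1 b=-130/43 c=57/43 d=-13/43
  seg 3: a=-1 b=-55/43 c=18/43 d=-6/43
S(11/4) = 2501/1376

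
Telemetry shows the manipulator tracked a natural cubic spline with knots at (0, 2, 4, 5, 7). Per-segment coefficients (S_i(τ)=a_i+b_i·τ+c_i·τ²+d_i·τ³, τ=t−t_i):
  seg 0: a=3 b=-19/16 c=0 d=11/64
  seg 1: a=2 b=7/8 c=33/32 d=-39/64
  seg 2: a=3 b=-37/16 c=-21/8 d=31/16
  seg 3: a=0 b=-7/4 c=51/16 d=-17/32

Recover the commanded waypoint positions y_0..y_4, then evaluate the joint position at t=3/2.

y_0=3 y_1=2 y_2=3 y_3=0 y_4=5
S(3/2) = 921/512

y_0 = S_0(0) = a_0 = 3
y_1 = S_1(0) = a_1 = 2
y_2 = S_2(0) = a_2 = 3
y_3 = S_3(0) = a_3 = 0
y_4 = S_3(2) = 5
t_q=3/2 is in segment 0 (τ=3/2); S_0(τ)=921/512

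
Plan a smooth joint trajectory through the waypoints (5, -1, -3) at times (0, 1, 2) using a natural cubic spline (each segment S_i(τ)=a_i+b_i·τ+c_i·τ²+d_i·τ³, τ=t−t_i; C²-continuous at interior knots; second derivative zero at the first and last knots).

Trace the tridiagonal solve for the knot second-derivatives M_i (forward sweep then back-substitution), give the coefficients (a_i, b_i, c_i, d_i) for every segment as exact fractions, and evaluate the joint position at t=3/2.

  seg 0: a=5 b=-7 c=0 d=1
  seg 1: a=-1 b=-4 c=3 d=-1
S(3/2) = -19/8

Δ: Δ0=-6, Δ1=-2
row 1: diag=4, rhs=24; c'=1/4, d'=6
back: M1=6
M: M0=0, M1=6, M2=0
seg 0: a=5, c=M0/2=0, d=(M1−M0)/(6·1)=1, b=Δ0−h0·(2M0+M1)/6=-7
seg 1: a=-1, c=M1/2=3, d=(M2−M1)/(6·1)=-1, b=Δ1−h1·(2M1+M2)/6=-4
t_q=3/2 → seg 1, τ=1/2; S=-1+-4·τ+3·τ²+-1·τ³=-19/8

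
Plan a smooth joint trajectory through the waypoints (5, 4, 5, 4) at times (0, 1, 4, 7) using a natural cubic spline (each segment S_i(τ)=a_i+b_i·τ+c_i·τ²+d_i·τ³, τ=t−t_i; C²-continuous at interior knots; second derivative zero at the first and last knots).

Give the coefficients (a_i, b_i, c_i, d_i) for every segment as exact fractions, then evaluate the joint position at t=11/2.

  seg 0: a=5 b=-35/29 c=0 d=6/29
  seg 1: a=4 b=-17/29 c=18/29 d=-82/783
  seg 2: a=5 b=9/29 c=-28/87 d=28/783
S(11/2) = 141/29

Δ: Δ0=-1, Δ1=1/3, Δ2=-1/3
row 1: diag=8, rhs=8; c'=3/8, d'=1
row 2: denom=12−3·3/8=87/8; d'=(-4−3·1)/(87/8)=-56/87
back: M2=-56/87
back: M1=1−3/8·-56/87=36/29
M: M0=0, M1=36/29, M2=-56/87, M3=0
seg 0: a=5, c=M0/2=0, d=(M1−M0)/(6·1)=6/29, b=Δ0−h0·(2M0+M1)/6=-35/29
seg 1: a=4, c=M1/2=18/29, d=(M2−M1)/(6·3)=-82/783, b=Δ1−h1·(2M1+M2)/6=-17/29
seg 2: a=5, c=M2/2=-28/87, d=(M3−M2)/(6·3)=28/783, b=Δ2−h2·(2M2+M3)/6=9/29
t_q=11/2 → seg 2, τ=3/2; S=5+9/29·τ+-28/87·τ²+28/783·τ³=141/29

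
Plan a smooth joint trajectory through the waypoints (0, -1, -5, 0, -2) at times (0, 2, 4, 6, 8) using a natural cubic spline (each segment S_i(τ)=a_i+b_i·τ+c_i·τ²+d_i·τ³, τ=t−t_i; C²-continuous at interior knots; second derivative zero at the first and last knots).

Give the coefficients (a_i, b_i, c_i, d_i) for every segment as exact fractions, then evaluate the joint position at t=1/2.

Δ: Δ0=-1/2, Δ1=-2, Δ2=5/2, Δ3=-1
row 1: diag=8, rhs=-9; c'=1/4, d'=-9/8
row 2: denom=8−2·1/4=15/2; d'=(27−2·-9/8)/(15/2)=39/10
row 3: denom=8−2·4/15=112/15; d'=(-21−2·39/10)/(112/15)=-27/7
back: M3=-27/7
back: M2=39/10−4/15·-27/7=69/14
back: M1=-9/8−1/4·69/14=-33/14
M: M0=0, M1=-33/14, M2=69/14, M3=-27/7, M4=0
seg 0: a=0, c=M0/2=0, d=(M1−M0)/(6·2)=-11/56, b=Δ0−h0·(2M0+M1)/6=2/7
seg 1: a=-1, c=M1/2=-33/28, d=(M2−M1)/(6·2)=17/28, b=Δ1−h1·(2M1+M2)/6=-29/14
seg 2: a=-5, c=M2/2=69/28, d=(M3−M2)/(6·2)=-41/56, b=Δ2−h2·(2M2+M3)/6=1/2
seg 3: a=0, c=M3/2=-27/14, d=(M4−M3)/(6·2)=9/28, b=Δ3−h3·(2M3+M4)/6=11/7
t_q=1/2 → seg 0, τ=1/2; S=0+2/7·τ+0·τ²+-11/56·τ³=53/448

  seg 0: a=0 b=2/7 c=0 d=-11/56
  seg 1: a=-1 b=-29/14 c=-33/28 d=17/28
  seg 2: a=-5 b=1/2 c=69/28 d=-41/56
  seg 3: a=0 b=11/7 c=-27/14 d=9/28
S(1/2) = 53/448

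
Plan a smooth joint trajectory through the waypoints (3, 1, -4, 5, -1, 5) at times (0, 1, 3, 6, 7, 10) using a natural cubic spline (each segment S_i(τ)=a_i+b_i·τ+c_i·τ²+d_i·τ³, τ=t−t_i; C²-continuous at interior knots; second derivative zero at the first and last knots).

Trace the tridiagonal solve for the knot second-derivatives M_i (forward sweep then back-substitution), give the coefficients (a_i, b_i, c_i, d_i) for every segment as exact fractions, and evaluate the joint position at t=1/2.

  seg 0: a=3 b=-395/258 c=0 d=-121/258
  seg 1: a=1 b=-379/129 c=-121/86 d=839/1032
  seg 2: a=-4 b=307/258 c=597/172 d=-4439/4644
  seg 3: a=5 b=-1957/516 c=-662/129 d=503/172
  seg 4: a=-1 b=-1363/258 c=1879/516 d=-1879/4644
S(1/2) = 1497/688

Δ: Δ0=-2, Δ1=-5/2, Δ2=3, Δ3=-6, Δ4=2
row 1: diag=6, rhs=-3; c'=1/3, d'=-1/2
row 2: denom=10−2·1/3=28/3; d'=(33−2·-1/2)/(28/3)=51/14
row 3: denom=8−3·9/28=197/28; d'=(-54−3·51/14)/(197/28)=-1818/197
row 4: denom=8−1·28/197=1548/197; d'=(48−1·-1818/197)/(1548/197)=1879/258
back: M4=1879/258
back: M3=-1818/197−28/197·1879/258=-1324/129
back: M2=51/14−9/28·-1324/129=597/86
back: M1=-1/2−1/3·597/86=-121/43
M: M0=0, M1=-121/43, M2=597/86, M3=-1324/129, M4=1879/258, M5=0
seg 0: a=3, c=M0/2=0, d=(M1−M0)/(6·1)=-121/258, b=Δ0−h0·(2M0+M1)/6=-395/258
seg 1: a=1, c=M1/2=-121/86, d=(M2−M1)/(6·2)=839/1032, b=Δ1−h1·(2M1+M2)/6=-379/129
seg 2: a=-4, c=M2/2=597/172, d=(M3−M2)/(6·3)=-4439/4644, b=Δ2−h2·(2M2+M3)/6=307/258
seg 3: a=5, c=M3/2=-662/129, d=(M4−M3)/(6·1)=503/172, b=Δ3−h3·(2M3+M4)/6=-1957/516
seg 4: a=-1, c=M4/2=1879/516, d=(M5−M4)/(6·3)=-1879/4644, b=Δ4−h4·(2M4+M5)/6=-1363/258
t_q=1/2 → seg 0, τ=1/2; S=3+-395/258·τ+0·τ²+-121/258·τ³=1497/688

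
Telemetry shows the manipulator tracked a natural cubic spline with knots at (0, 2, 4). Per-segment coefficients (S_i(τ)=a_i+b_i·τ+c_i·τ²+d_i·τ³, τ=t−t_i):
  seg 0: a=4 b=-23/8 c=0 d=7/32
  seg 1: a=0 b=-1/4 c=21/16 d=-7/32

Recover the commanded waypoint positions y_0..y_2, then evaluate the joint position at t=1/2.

y_0 = S_0(0) = a_0 = 4
y_1 = S_1(0) = a_1 = 0
y_2 = S_1(2) = 3
t_q=1/2 is in segment 0 (τ=1/2); S_0(τ)=663/256

y_0=4 y_1=0 y_2=3
S(1/2) = 663/256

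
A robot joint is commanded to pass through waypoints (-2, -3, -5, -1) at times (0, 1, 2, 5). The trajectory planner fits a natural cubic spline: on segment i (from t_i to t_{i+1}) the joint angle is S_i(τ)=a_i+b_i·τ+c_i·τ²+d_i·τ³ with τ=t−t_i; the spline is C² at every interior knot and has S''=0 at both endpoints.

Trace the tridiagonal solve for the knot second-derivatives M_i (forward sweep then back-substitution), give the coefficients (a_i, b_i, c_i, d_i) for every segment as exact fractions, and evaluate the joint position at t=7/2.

Δ: Δ0=-1, Δ1=-2, Δ2=4/3
row 1: diag=4, rhs=-6; c'=1/4, d'=-3/2
row 2: denom=8−1·1/4=31/4; d'=(20−1·-3/2)/(31/4)=86/31
back: M2=86/31
back: M1=-3/2−1/4·86/31=-68/31
M: M0=0, M1=-68/31, M2=86/31, M3=0
seg 0: a=-2, c=M0/2=0, d=(M1−M0)/(6·1)=-34/93, b=Δ0−h0·(2M0+M1)/6=-59/93
seg 1: a=-3, c=M1/2=-34/31, d=(M2−M1)/(6·1)=77/93, b=Δ1−h1·(2M1+M2)/6=-161/93
seg 2: a=-5, c=M2/2=43/31, d=(M3−M2)/(6·3)=-43/279, b=Δ2−h2·(2M2+M3)/6=-134/93
t_q=7/2 → seg 2, τ=3/2; S=-5+-134/93·τ+43/31·τ²+-43/279·τ³=-1131/248

  seg 0: a=-2 b=-59/93 c=0 d=-34/93
  seg 1: a=-3 b=-161/93 c=-34/31 d=77/93
  seg 2: a=-5 b=-134/93 c=43/31 d=-43/279
S(7/2) = -1131/248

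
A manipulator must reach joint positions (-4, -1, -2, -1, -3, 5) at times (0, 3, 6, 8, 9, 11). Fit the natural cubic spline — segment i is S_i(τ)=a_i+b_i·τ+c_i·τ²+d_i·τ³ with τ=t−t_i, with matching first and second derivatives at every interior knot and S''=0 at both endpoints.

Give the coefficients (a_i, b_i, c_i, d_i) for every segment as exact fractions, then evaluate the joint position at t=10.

Δ: Δ0=1, Δ1=-1/3, Δ2=1/2, Δ3=-2, Δ4=4
row 1: diag=12, rhs=-8; c'=1/4, d'=-2/3
row 2: denom=10−3·1/4=37/4; d'=(5−3·-2/3)/(37/4)=28/37
row 3: denom=6−2·8/37=206/37; d'=(-15−2·28/37)/(206/37)=-611/206
row 4: denom=6−1·37/206=1199/206; d'=(36−1·-611/206)/(1199/206)=8027/1199
back: M4=8027/1199
back: M3=-611/206−37/206·8027/1199=-4998/1199
back: M2=28/37−8/37·-4998/1199=1988/1199
back: M1=-2/3−1/4·1988/1199=-3889/3597
M: M0=0, M1=-3889/3597, M2=1988/1199, M3=-4998/1199, M4=8027/1199, M5=0
seg 0: a=-4, c=M0/2=0, d=(M1−M0)/(6·3)=-3889/64746, b=Δ0−h0·(2M0+M1)/6=11083/7194
seg 1: a=-1, c=M1/2=-3889/7194, d=(M2−M1)/(6·3)=9853/64746, b=Δ1−h1·(2M1+M2)/6=-292/3597
seg 2: a=-2, c=M2/2=994/1199, d=(M3−M2)/(6·2)=-3493/7194, b=Δ2−h2·(2M2+M3)/6=5641/7194
seg 3: a=-1, c=M3/2=-2499/1199, d=(M4−M3)/(6·1)=13025/7194, b=Δ3−h3·(2M3+M4)/6=-1129/654
seg 4: a=-3, c=M4/2=8027/2398, d=(M5−M4)/(6·2)=-8027/14388, b=Δ4−h4·(2M4+M5)/6=-1666/3597
t_q=10 → seg 4, τ=1; S=-3+-1666/3597·τ+8027/2398·τ²+-8027/14388·τ³=-3231/4796

  seg 0: a=-4 b=11083/7194 c=0 d=-3889/64746
  seg 1: a=-1 b=-292/3597 c=-3889/7194 d=9853/64746
  seg 2: a=-2 b=5641/7194 c=994/1199 d=-3493/7194
  seg 3: a=-1 b=-1129/654 c=-2499/1199 d=13025/7194
  seg 4: a=-3 b=-1666/3597 c=8027/2398 d=-8027/14388
S(10) = -3231/4796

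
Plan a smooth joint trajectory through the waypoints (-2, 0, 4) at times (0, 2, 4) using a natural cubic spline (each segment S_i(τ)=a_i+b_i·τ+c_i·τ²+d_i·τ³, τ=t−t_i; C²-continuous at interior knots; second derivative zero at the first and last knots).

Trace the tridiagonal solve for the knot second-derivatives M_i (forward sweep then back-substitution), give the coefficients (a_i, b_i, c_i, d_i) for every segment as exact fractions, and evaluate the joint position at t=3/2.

Δ: Δ0=1, Δ1=2
row 1: diag=8, rhs=6; c'=1/4, d'=3/4
back: M1=3/4
M: M0=0, M1=3/4, M2=0
seg 0: a=-2, c=M0/2=0, d=(M1−M0)/(6·2)=1/16, b=Δ0−h0·(2M0+M1)/6=3/4
seg 1: a=0, c=M1/2=3/8, d=(M2−M1)/(6·2)=-1/16, b=Δ1−h1·(2M1+M2)/6=3/2
t_q=3/2 → seg 0, τ=3/2; S=-2+3/4·τ+0·τ²+1/16·τ³=-85/128

  seg 0: a=-2 b=3/4 c=0 d=1/16
  seg 1: a=0 b=3/2 c=3/8 d=-1/16
S(3/2) = -85/128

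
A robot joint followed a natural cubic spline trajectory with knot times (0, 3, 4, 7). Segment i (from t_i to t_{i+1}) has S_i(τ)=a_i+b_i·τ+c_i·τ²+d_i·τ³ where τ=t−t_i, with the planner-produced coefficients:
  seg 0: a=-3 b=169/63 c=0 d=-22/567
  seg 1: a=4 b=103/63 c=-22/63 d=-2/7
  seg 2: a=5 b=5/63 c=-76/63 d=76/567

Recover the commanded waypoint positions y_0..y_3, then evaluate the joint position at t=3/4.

y_0=-3 y_1=4 y_2=5 y_3=-2
S(3/4) = -225/224

y_0 = S_0(0) = a_0 = -3
y_1 = S_1(0) = a_1 = 4
y_2 = S_2(0) = a_2 = 5
y_3 = S_2(3) = -2
t_q=3/4 is in segment 0 (τ=3/4); S_0(τ)=-225/224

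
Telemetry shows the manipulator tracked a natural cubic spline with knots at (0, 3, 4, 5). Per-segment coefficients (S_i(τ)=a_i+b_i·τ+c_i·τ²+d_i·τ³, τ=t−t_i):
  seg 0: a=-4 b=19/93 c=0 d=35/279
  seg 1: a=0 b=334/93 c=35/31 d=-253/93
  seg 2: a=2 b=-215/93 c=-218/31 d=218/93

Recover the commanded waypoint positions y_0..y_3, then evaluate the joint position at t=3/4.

y_0=-4 y_1=0 y_2=2 y_3=-5
S(3/4) = -7527/1984

y_0 = S_0(0) = a_0 = -4
y_1 = S_1(0) = a_1 = 0
y_2 = S_2(0) = a_2 = 2
y_3 = S_2(1) = -5
t_q=3/4 is in segment 0 (τ=3/4); S_0(τ)=-7527/1984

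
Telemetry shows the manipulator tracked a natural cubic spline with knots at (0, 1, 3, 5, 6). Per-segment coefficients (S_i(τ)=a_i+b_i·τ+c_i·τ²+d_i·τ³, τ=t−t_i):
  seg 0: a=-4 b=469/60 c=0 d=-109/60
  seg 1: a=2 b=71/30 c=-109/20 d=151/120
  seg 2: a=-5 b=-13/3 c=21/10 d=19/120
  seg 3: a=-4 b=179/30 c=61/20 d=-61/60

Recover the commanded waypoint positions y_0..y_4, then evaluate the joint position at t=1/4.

y_0=-4 y_1=2 y_2=-5 y_3=-4 y_4=4
S(1/4) = -531/256

y_0 = S_0(0) = a_0 = -4
y_1 = S_1(0) = a_1 = 2
y_2 = S_2(0) = a_2 = -5
y_3 = S_3(0) = a_3 = -4
y_4 = S_3(1) = 4
t_q=1/4 is in segment 0 (τ=1/4); S_0(τ)=-531/256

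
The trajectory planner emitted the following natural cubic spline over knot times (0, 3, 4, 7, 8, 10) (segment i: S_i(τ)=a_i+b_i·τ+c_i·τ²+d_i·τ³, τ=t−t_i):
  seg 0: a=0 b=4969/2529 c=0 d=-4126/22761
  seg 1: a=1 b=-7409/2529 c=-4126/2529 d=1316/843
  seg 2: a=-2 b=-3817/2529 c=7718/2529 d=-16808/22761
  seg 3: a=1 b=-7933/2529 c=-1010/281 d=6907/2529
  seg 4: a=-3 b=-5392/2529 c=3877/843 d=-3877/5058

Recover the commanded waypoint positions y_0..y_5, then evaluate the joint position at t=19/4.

y_0=0 y_1=1 y_2=-2 y_3=1 y_4=-3 y_5=5
S(19/4) = -1941/1124

y_0 = S_0(0) = a_0 = 0
y_1 = S_1(0) = a_1 = 1
y_2 = S_2(0) = a_2 = -2
y_3 = S_3(0) = a_3 = 1
y_4 = S_4(0) = a_4 = -3
y_5 = S_4(2) = 5
t_q=19/4 is in segment 2 (τ=3/4); S_2(τ)=-1941/1124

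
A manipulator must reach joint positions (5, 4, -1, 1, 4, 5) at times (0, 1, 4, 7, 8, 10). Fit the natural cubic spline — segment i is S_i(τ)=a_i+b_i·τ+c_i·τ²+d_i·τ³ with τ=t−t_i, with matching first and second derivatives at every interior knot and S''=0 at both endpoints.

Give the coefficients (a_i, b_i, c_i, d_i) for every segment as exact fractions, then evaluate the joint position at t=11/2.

  seg 0: a=5 b=-2091/2438 c=0 d=-347/2438
  seg 1: a=4 b=-1566/1219 c=-1041/2438 d=6575/65826
  seg 2: a=-1 b=-2803/2438 c=1726/3657 d=2929/65826
  seg 3: a=1 b=3515/1219 c=2127/2438 d=-1843/2438
  seg 4: a=4 b=5755/2438 c=-1701/1219 d=567/2438
S(11/2) = -29499/19504

Δ: Δ0=-1, Δ1=-5/3, Δ2=2/3, Δ3=3, Δ4=1/2
row 1: diag=8, rhs=-4; c'=3/8, d'=-1/2
row 2: denom=12−3·3/8=87/8; d'=(14−3·-1/2)/(87/8)=124/87
row 3: denom=8−3·8/29=208/29; d'=(14−3·124/87)/(208/29)=141/104
row 4: denom=6−1·29/208=1219/208; d'=(-15−1·141/104)/(1219/208)=-3402/1219
back: M4=-3402/1219
back: M3=141/104−29/208·-3402/1219=2127/1219
back: M2=124/87−8/29·2127/1219=3452/3657
back: M1=-1/2−3/8·3452/3657=-1041/1219
M: M0=0, M1=-1041/1219, M2=3452/3657, M3=2127/1219, M4=-3402/1219, M5=0
seg 0: a=5, c=M0/2=0, d=(M1−M0)/(6·1)=-347/2438, b=Δ0−h0·(2M0+M1)/6=-2091/2438
seg 1: a=4, c=M1/2=-1041/2438, d=(M2−M1)/(6·3)=6575/65826, b=Δ1−h1·(2M1+M2)/6=-1566/1219
seg 2: a=-1, c=M2/2=1726/3657, d=(M3−M2)/(6·3)=2929/65826, b=Δ2−h2·(2M2+M3)/6=-2803/2438
seg 3: a=1, c=M3/2=2127/2438, d=(M4−M3)/(6·1)=-1843/2438, b=Δ3−h3·(2M3+M4)/6=3515/1219
seg 4: a=4, c=M4/2=-1701/1219, d=(M5−M4)/(6·2)=567/2438, b=Δ4−h4·(2M4+M5)/6=5755/2438
t_q=11/2 → seg 2, τ=3/2; S=-1+-2803/2438·τ+1726/3657·τ²+2929/65826·τ³=-29499/19504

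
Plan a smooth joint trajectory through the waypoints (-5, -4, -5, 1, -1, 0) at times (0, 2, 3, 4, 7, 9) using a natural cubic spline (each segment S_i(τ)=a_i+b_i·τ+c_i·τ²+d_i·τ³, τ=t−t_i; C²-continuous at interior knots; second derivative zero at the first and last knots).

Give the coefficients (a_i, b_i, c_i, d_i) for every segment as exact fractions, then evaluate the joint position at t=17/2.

  seg 0: a=-5 b=16457/9438 c=0 d=-5869/18876
  seg 1: a=-4 b=-18757/9438 c=-5869/3146 d=13463/4719
  seg 2: a=-5 b=2437/858 c=21057/3146 d=-16675/4719
  seg 3: a=1 b=53099/9438 c=-12293/3146 d=73/121
  seg 4: a=-1 b=-14437/9438 c=4789/3146 d=-4789/18876
S(17/2) = -36529/50336

Δ: Δ0=1/2, Δ1=-1, Δ2=6, Δ3=-2/3, Δ4=1/2
row 1: diag=6, rhs=-9; c'=1/6, d'=-3/2
row 2: denom=4−1·1/6=23/6; d'=(42−1·-3/2)/(23/6)=261/23
row 3: denom=8−1·6/23=178/23; d'=(-40−1·261/23)/(178/23)=-1181/178
row 4: denom=10−3·69/178=1573/178; d'=(7−3·-1181/178)/(1573/178)=4789/1573
back: M4=4789/1573
back: M3=-1181/178−69/178·4789/1573=-12293/1573
back: M2=261/23−6/23·-12293/1573=21057/1573
back: M1=-3/2−1/6·21057/1573=-5869/1573
M: M0=0, M1=-5869/1573, M2=21057/1573, M3=-12293/1573, M4=4789/1573, M5=0
seg 0: a=-5, c=M0/2=0, d=(M1−M0)/(6·2)=-5869/18876, b=Δ0−h0·(2M0+M1)/6=16457/9438
seg 1: a=-4, c=M1/2=-5869/3146, d=(M2−M1)/(6·1)=13463/4719, b=Δ1−h1·(2M1+M2)/6=-18757/9438
seg 2: a=-5, c=M2/2=21057/3146, d=(M3−M2)/(6·1)=-16675/4719, b=Δ2−h2·(2M2+M3)/6=2437/858
seg 3: a=1, c=M3/2=-12293/3146, d=(M4−M3)/(6·3)=73/121, b=Δ3−h3·(2M3+M4)/6=53099/9438
seg 4: a=-1, c=M4/2=4789/3146, d=(M5−M4)/(6·2)=-4789/18876, b=Δ4−h4·(2M4+M5)/6=-14437/9438
t_q=17/2 → seg 4, τ=3/2; S=-1+-14437/9438·τ+4789/3146·τ²+-4789/18876·τ³=-36529/50336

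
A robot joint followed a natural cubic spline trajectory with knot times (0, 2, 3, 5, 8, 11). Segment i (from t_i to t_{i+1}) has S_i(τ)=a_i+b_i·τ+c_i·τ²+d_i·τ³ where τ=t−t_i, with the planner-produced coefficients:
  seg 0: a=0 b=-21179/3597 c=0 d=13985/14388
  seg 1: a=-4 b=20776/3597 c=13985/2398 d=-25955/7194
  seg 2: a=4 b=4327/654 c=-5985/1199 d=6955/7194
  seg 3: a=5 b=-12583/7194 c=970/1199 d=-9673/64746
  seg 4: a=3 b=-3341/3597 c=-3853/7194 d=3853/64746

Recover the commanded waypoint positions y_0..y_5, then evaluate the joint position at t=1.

y_0=0 y_1=-4 y_2=4 y_3=5 y_4=3 y_5=-3
S(1) = -23577/4796

y_0 = S_0(0) = a_0 = 0
y_1 = S_1(0) = a_1 = -4
y_2 = S_2(0) = a_2 = 4
y_3 = S_3(0) = a_3 = 5
y_4 = S_4(0) = a_4 = 3
y_5 = S_4(3) = -3
t_q=1 is in segment 0 (τ=1); S_0(τ)=-23577/4796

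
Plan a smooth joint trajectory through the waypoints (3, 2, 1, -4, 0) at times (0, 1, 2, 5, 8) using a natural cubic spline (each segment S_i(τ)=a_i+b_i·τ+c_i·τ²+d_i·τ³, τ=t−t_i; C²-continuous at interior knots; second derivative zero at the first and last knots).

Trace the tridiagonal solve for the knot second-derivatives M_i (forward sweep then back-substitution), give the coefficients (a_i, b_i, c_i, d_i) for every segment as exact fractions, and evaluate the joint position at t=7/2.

Δ: Δ0=-1, Δ1=-1, Δ2=-5/3, Δ3=4/3
row 1: diag=4, rhs=0; c'=1/4, d'=0
row 2: denom=8−1·1/4=31/4; d'=(-4−1·0)/(31/4)=-16/31
row 3: denom=12−3·12/31=336/31; d'=(18−3·-16/31)/(336/31)=101/56
back: M3=101/56
back: M2=-16/31−12/31·101/56=-17/14
back: M1=0−1/4·-17/14=17/56
M: M0=0, M1=17/56, M2=-17/14, M3=101/56, M4=0
seg 0: a=3, c=M0/2=0, d=(M1−M0)/(6·1)=17/336, b=Δ0−h0·(2M0+M1)/6=-353/336
seg 1: a=2, c=M1/2=17/112, d=(M2−M1)/(6·1)=-85/336, b=Δ1−h1·(2M1+M2)/6=-151/168
seg 2: a=1, c=M2/2=-17/28, d=(M3−M2)/(6·3)=169/1008, b=Δ2−h2·(2M2+M3)/6=-65/48
seg 3: a=-4, c=M3/2=101/112, d=(M4−M3)/(6·3)=-101/1008, b=Δ3−h3·(2M3+M4)/6=-79/168
t_q=7/2 → seg 2, τ=3/2; S=1+-65/48·τ+-17/28·τ²+169/1008·τ³=-1641/896

  seg 0: a=3 b=-353/336 c=0 d=17/336
  seg 1: a=2 b=-151/168 c=17/112 d=-85/336
  seg 2: a=1 b=-65/48 c=-17/28 d=169/1008
  seg 3: a=-4 b=-79/168 c=101/112 d=-101/1008
S(7/2) = -1641/896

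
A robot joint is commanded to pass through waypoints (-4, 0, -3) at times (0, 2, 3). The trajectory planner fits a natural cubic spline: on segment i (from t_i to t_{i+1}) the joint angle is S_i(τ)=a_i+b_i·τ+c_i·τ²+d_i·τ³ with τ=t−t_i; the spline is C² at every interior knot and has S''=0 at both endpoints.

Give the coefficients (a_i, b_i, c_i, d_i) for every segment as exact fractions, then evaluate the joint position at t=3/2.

  seg 0: a=-4 b=11/3 c=0 d=-5/12
  seg 1: a=0 b=-4/3 c=-5/2 d=5/6
S(3/2) = 3/32

Δ: Δ0=2, Δ1=-3
row 1: diag=6, rhs=-30; c'=1/6, d'=-5
back: M1=-5
M: M0=0, M1=-5, M2=0
seg 0: a=-4, c=M0/2=0, d=(M1−M0)/(6·2)=-5/12, b=Δ0−h0·(2M0+M1)/6=11/3
seg 1: a=0, c=M1/2=-5/2, d=(M2−M1)/(6·1)=5/6, b=Δ1−h1·(2M1+M2)/6=-4/3
t_q=3/2 → seg 0, τ=3/2; S=-4+11/3·τ+0·τ²+-5/12·τ³=3/32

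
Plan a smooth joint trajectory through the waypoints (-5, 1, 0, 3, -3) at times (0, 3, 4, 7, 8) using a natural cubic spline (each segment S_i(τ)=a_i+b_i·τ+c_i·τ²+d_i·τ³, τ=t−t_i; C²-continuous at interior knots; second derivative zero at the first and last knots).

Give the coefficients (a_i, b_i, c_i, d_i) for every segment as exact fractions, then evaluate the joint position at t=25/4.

Δ: Δ0=2, Δ1=-1, Δ2=1, Δ3=-6
row 1: diag=8, rhs=-18; c'=1/8, d'=-9/4
row 2: denom=8−1·1/8=63/8; d'=(12−1·-9/4)/(63/8)=38/21
row 3: denom=8−3·8/21=48/7; d'=(-42−3·38/21)/(48/7)=-83/12
back: M3=-83/12
back: M2=38/21−8/21·-83/12=40/9
back: M1=-9/4−1/8·40/9=-101/36
M: M0=0, M1=-101/36, M2=40/9, M3=-83/12, M4=0
seg 0: a=-5, c=M0/2=0, d=(M1−M0)/(6·3)=-101/648, b=Δ0−h0·(2M0+M1)/6=245/72
seg 1: a=1, c=M1/2=-101/72, d=(M2−M1)/(6·1)=29/24, b=Δ1−h1·(2M1+M2)/6=-29/36
seg 2: a=0, c=M2/2=20/9, d=(M3−M2)/(6·3)=-409/648, b=Δ2−h2·(2M2+M3)/6=1/72
seg 3: a=3, c=M3/2=-83/24, d=(M4−M3)/(6·1)=83/72, b=Δ3−h3·(2M3+M4)/6=-133/36
t_q=25/4 → seg 2, τ=9/4; S=0+1/72·τ+20/9·τ²+-409/648·τ³=2095/512

  seg 0: a=-5 b=245/72 c=0 d=-101/648
  seg 1: a=1 b=-29/36 c=-101/72 d=29/24
  seg 2: a=0 b=1/72 c=20/9 d=-409/648
  seg 3: a=3 b=-133/36 c=-83/24 d=83/72
S(25/4) = 2095/512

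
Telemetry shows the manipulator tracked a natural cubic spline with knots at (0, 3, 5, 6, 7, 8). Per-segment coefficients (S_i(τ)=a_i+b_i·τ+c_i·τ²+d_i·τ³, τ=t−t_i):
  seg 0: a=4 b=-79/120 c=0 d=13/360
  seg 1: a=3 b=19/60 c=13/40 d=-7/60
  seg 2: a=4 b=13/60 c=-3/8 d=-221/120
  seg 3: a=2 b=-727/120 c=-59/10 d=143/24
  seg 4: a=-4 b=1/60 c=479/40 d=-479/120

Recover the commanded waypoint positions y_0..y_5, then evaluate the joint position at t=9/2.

y_0=4 y_1=3 y_2=4 y_3=2 y_4=-4 y_5=4
S(9/2) = 61/16

y_0 = S_0(0) = a_0 = 4
y_1 = S_1(0) = a_1 = 3
y_2 = S_2(0) = a_2 = 4
y_3 = S_3(0) = a_3 = 2
y_4 = S_4(0) = a_4 = -4
y_5 = S_4(1) = 4
t_q=9/2 is in segment 1 (τ=3/2); S_1(τ)=61/16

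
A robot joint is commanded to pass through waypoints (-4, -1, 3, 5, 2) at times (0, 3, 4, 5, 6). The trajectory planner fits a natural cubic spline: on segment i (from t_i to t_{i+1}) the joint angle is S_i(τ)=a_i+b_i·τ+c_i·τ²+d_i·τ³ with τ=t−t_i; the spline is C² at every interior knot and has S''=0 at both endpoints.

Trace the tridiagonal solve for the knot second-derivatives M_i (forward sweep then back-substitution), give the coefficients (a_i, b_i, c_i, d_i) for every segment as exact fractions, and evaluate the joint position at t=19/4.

Δ: Δ0=1, Δ1=4, Δ2=2, Δ3=-3
row 1: diag=8, rhs=18; c'=1/8, d'=9/4
row 2: denom=4−1·1/8=31/8; d'=(-12−1·9/4)/(31/8)=-114/31
row 3: denom=4−1·8/31=116/31; d'=(-30−1·-114/31)/(116/31)=-204/29
back: M3=-204/29
back: M2=-114/31−8/31·-204/29=-54/29
back: M1=9/4−1/8·-54/29=72/29
M: M0=0, M1=72/29, M2=-54/29, M3=-204/29, M4=0
seg 0: a=-4, c=M0/2=0, d=(M1−M0)/(6·3)=4/29, b=Δ0−h0·(2M0+M1)/6=-7/29
seg 1: a=-1, c=M1/2=36/29, d=(M2−M1)/(6·1)=-21/29, b=Δ1−h1·(2M1+M2)/6=101/29
seg 2: a=3, c=M2/2=-27/29, d=(M3−M2)/(6·1)=-25/29, b=Δ2−h2·(2M2+M3)/6=110/29
seg 3: a=5, c=M3/2=-102/29, d=(M4−M3)/(6·1)=34/29, b=Δ3−h3·(2M3+M4)/6=-19/29
t_q=19/4 → seg 2, τ=3/4; S=3+110/29·τ+-27/29·τ²+-25/29·τ³=9201/1856

  seg 0: a=-4 b=-7/29 c=0 d=4/29
  seg 1: a=-1 b=101/29 c=36/29 d=-21/29
  seg 2: a=3 b=110/29 c=-27/29 d=-25/29
  seg 3: a=5 b=-19/29 c=-102/29 d=34/29
S(19/4) = 9201/1856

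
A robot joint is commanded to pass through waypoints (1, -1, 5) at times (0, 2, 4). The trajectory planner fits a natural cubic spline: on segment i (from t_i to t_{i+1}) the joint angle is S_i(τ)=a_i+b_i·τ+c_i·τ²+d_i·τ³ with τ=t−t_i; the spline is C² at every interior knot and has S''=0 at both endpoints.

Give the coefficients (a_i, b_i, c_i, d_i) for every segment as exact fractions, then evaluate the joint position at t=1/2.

  seg 0: a=1 b=-2 c=0 d=1/4
  seg 1: a=-1 b=1 c=3/2 d=-1/4
S(1/2) = 1/32

Δ: Δ0=-1, Δ1=3
row 1: diag=8, rhs=24; c'=1/4, d'=3
back: M1=3
M: M0=0, M1=3, M2=0
seg 0: a=1, c=M0/2=0, d=(M1−M0)/(6·2)=1/4, b=Δ0−h0·(2M0+M1)/6=-2
seg 1: a=-1, c=M1/2=3/2, d=(M2−M1)/(6·2)=-1/4, b=Δ1−h1·(2M1+M2)/6=1
t_q=1/2 → seg 0, τ=1/2; S=1+-2·τ+0·τ²+1/4·τ³=1/32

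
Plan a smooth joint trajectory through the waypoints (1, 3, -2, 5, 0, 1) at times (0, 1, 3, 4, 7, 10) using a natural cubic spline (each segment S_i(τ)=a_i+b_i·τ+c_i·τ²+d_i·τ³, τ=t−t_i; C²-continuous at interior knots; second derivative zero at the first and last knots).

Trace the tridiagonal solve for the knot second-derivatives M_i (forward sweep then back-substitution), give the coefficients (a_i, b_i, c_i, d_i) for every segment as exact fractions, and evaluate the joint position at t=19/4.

Δ: Δ0=2, Δ1=-5/2, Δ2=7, Δ3=-5/3, Δ4=1/3
row 1: diag=6, rhs=-27; c'=1/3, d'=-9/2
row 2: denom=6−2·1/3=16/3; d'=(57−2·-9/2)/(16/3)=99/8
row 3: denom=8−1·3/16=125/16; d'=(-52−1·99/8)/(125/16)=-206/25
row 4: denom=12−3·48/125=1356/125; d'=(12−3·-206/25)/(1356/125)=765/226
back: M4=765/226
back: M3=-206/25−48/125·765/226=-1078/113
back: M2=99/8−3/16·-1078/113=3201/226
back: M1=-9/2−1/3·3201/226=-1042/113
M: M0=0, M1=-1042/113, M2=3201/226, M3=-1078/113, M4=765/226, M5=0
seg 0: a=1, c=M0/2=0, d=(M1−M0)/(6·1)=-521/339, b=Δ0−h0·(2M0+M1)/6=1199/339
seg 1: a=3, c=M1/2=-521/113, d=(M2−M1)/(6·2)=5285/2712, b=Δ1−h1·(2M1+M2)/6=-364/339
seg 2: a=-2, c=M2/2=3201/452, d=(M3−M2)/(6·1)=-5357/1356, b=Δ2−h2·(2M2+M3)/6=2623/678
seg 3: a=5, c=M3/2=-539/113, d=(M4−M3)/(6·3)=2921/4068, b=Δ3−h3·(2M3+M4)/6=8381/1356
seg 4: a=0, c=M4/2=765/452, d=(M5−M4)/(6·3)=-85/452, b=Δ4−h4·(2M4+M5)/6=-2069/678
t_q=19/4 → seg 3, τ=3/4; S=5+8381/1356·τ+-539/113·τ²+2921/4068·τ³=209883/28928

  seg 0: a=1 b=1199/339 c=0 d=-521/339
  seg 1: a=3 b=-364/339 c=-521/113 d=5285/2712
  seg 2: a=-2 b=2623/678 c=3201/452 d=-5357/1356
  seg 3: a=5 b=8381/1356 c=-539/113 d=2921/4068
  seg 4: a=0 b=-2069/678 c=765/452 d=-85/452
S(19/4) = 209883/28928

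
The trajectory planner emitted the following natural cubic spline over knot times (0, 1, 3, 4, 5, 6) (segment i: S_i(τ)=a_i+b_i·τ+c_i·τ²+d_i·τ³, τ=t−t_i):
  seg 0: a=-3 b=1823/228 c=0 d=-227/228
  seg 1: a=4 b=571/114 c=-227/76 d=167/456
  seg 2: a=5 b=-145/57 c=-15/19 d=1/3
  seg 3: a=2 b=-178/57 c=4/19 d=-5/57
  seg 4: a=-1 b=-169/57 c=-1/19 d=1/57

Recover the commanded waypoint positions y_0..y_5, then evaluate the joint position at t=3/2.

y_0 = S_0(0) = a_0 = -3
y_1 = S_1(0) = a_1 = 4
y_2 = S_2(0) = a_2 = 5
y_3 = S_3(0) = a_3 = 2
y_4 = S_4(0) = a_4 = -1
y_5 = S_4(1) = -4
t_q=3/2 is in segment 1 (τ=1/2); S_1(τ)=7057/1216

y_0=-3 y_1=4 y_2=5 y_3=2 y_4=-1 y_5=-4
S(3/2) = 7057/1216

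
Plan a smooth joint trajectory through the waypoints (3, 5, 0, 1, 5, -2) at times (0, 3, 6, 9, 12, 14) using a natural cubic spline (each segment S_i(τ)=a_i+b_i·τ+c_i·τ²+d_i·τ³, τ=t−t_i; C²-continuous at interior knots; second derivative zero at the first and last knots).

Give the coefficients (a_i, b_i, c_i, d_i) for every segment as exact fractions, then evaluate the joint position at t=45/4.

Δ: Δ0=2/3, Δ1=-5/3, Δ2=1/3, Δ3=4/3, Δ4=-7/2
row 1: diag=12, rhs=-14; c'=1/4, d'=-7/6
row 2: denom=12−3·1/4=45/4; d'=(12−3·-7/6)/(45/4)=62/45
row 3: denom=12−3·4/15=56/5; d'=(6−3·62/45)/(56/5)=1/6
row 4: denom=10−3·15/56=515/56; d'=(-29−3·1/6)/(515/56)=-1652/515
back: M4=-1652/515
back: M3=1/6−15/56·-1652/515=317/309
back: M2=62/45−4/15·317/309=1706/1545
back: M1=-7/6−1/4·1706/1545=-743/515
M: M0=0, M1=-743/515, M2=1706/1545, M3=317/309, M4=-1652/515, M5=0
seg 0: a=3, c=M0/2=0, d=(M1−M0)/(6·3)=-743/9270, b=Δ0−h0·(2M0+M1)/6=4289/3090
seg 1: a=5, c=M1/2=-743/1030, d=(M2−M1)/(6·3)=787/5562, b=Δ1−h1·(2M1+M2)/6=-1199/1545
seg 2: a=0, c=M2/2=853/1545, d=(M3−M2)/(6·3)=-121/27810, b=Δ2−h2·(2M2+M3)/6=-3967/3090
seg 3: a=1, c=M3/2=317/618, d=(M4−M3)/(6·3)=-6541/27810, b=Δ3−h3·(2M3+M4)/6=2953/1545
seg 4: a=5, c=M4/2=-826/515, d=(M5−M4)/(6·2)=413/1545, b=Δ4−h4·(2M4+M5)/6=-4207/3090
t_q=45/4 → seg 3, τ=9/4; S=1+2953/1545·τ+317/618·τ²+-6541/27810·τ³=343981/65920

  seg 0: a=3 b=4289/3090 c=0 d=-743/9270
  seg 1: a=5 b=-1199/1545 c=-743/1030 d=787/5562
  seg 2: a=0 b=-3967/3090 c=853/1545 d=-121/27810
  seg 3: a=1 b=2953/1545 c=317/618 d=-6541/27810
  seg 4: a=5 b=-4207/3090 c=-826/515 d=413/1545
S(45/4) = 343981/65920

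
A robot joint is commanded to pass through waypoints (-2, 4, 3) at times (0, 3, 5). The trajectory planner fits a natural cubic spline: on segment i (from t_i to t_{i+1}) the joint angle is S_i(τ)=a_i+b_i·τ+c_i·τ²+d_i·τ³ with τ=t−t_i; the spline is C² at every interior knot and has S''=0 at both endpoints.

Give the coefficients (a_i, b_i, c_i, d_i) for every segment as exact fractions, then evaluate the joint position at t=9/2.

Δ: Δ0=2, Δ1=-1/2
row 1: diag=10, rhs=-15; c'=1/5, d'=-3/2
back: M1=-3/2
M: M0=0, M1=-3/2, M2=0
seg 0: a=-2, c=M0/2=0, d=(M1−M0)/(6·3)=-1/12, b=Δ0−h0·(2M0+M1)/6=11/4
seg 1: a=4, c=M1/2=-3/4, d=(M2−M1)/(6·2)=1/8, b=Δ1−h1·(2M1+M2)/6=1/2
t_q=9/2 → seg 1, τ=3/2; S=4+1/2·τ+-3/4·τ²+1/8·τ³=223/64

  seg 0: a=-2 b=11/4 c=0 d=-1/12
  seg 1: a=4 b=1/2 c=-3/4 d=1/8
S(9/2) = 223/64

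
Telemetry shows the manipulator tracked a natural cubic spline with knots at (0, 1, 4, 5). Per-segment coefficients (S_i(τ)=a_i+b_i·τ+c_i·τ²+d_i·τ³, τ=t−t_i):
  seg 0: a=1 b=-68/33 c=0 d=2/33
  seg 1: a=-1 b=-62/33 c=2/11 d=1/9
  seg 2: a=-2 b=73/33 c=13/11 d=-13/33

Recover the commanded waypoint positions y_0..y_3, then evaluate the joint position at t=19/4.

y_0 = S_0(0) = a_0 = 1
y_1 = S_1(0) = a_1 = -1
y_2 = S_2(0) = a_2 = -2
y_3 = S_2(1) = 1
t_q=19/4 is in segment 2 (τ=3/4); S_2(τ)=111/704

y_0=1 y_1=-1 y_2=-2 y_3=1
S(19/4) = 111/704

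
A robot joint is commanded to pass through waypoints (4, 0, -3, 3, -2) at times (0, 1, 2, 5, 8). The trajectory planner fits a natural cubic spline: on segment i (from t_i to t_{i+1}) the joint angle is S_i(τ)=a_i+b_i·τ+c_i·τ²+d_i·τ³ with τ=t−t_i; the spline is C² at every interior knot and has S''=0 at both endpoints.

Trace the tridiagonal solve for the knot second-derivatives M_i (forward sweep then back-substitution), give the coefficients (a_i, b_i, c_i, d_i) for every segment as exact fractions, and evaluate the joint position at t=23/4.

Δ: Δ0=-4, Δ1=-3, Δ2=2, Δ3=-5/3
row 1: diag=4, rhs=6; c'=1/4, d'=3/2
row 2: denom=8−1·1/4=31/4; d'=(30−1·3/2)/(31/4)=114/31
row 3: denom=12−3·12/31=336/31; d'=(-22−3·114/31)/(336/31)=-64/21
back: M3=-64/21
back: M2=114/31−12/31·-64/21=34/7
back: M1=3/2−1/4·34/7=2/7
M: M0=0, M1=2/7, M2=34/7, M3=-64/21, M4=0
seg 0: a=4, c=M0/2=0, d=(M1−M0)/(6·1)=1/21, b=Δ0−h0·(2M0+M1)/6=-85/21
seg 1: a=0, c=M1/2=1/7, d=(M2−M1)/(6·1)=16/21, b=Δ1−h1·(2M1+M2)/6=-82/21
seg 2: a=-3, c=M2/2=17/7, d=(M3−M2)/(6·3)=-83/189, b=Δ2−h2·(2M2+M3)/6=-4/3
seg 3: a=3, c=M3/2=-32/21, d=(M4−M3)/(6·3)=32/189, b=Δ3−h3·(2M3+M4)/6=29/21
t_q=23/4 → seg 3, τ=3/4; S=3+29/21·τ+-32/21·τ²+32/189·τ³=13/4

  seg 0: a=4 b=-85/21 c=0 d=1/21
  seg 1: a=0 b=-82/21 c=1/7 d=16/21
  seg 2: a=-3 b=-4/3 c=17/7 d=-83/189
  seg 3: a=3 b=29/21 c=-32/21 d=32/189
S(23/4) = 13/4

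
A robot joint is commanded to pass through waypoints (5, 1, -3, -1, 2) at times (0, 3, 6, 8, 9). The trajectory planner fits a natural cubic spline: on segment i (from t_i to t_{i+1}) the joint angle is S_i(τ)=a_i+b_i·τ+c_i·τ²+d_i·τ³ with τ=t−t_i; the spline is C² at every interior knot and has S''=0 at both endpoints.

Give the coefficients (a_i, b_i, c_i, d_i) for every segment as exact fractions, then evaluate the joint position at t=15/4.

  seg 0: a=5 b=-367/309 c=0 d=-5/309
  seg 1: a=1 b=-502/309 c=-15/103 d=25/309
  seg 2: a=-3 b=-97/309 c=60/103 d=23/618
  seg 3: a=-1 b=761/309 c=83/103 d=-83/309
S(15/4) = -1755/6592

Δ: Δ0=-4/3, Δ1=-4/3, Δ2=1, Δ3=3
row 1: diag=12, rhs=0; c'=1/4, d'=0
row 2: denom=10−3·1/4=37/4; d'=(14−3·0)/(37/4)=56/37
row 3: denom=6−2·8/37=206/37; d'=(12−2·56/37)/(206/37)=166/103
back: M3=166/103
back: M2=56/37−8/37·166/103=120/103
back: M1=0−1/4·120/103=-30/103
M: M0=0, M1=-30/103, M2=120/103, M3=166/103, M4=0
seg 0: a=5, c=M0/2=0, d=(M1−M0)/(6·3)=-5/309, b=Δ0−h0·(2M0+M1)/6=-367/309
seg 1: a=1, c=M1/2=-15/103, d=(M2−M1)/(6·3)=25/309, b=Δ1−h1·(2M1+M2)/6=-502/309
seg 2: a=-3, c=M2/2=60/103, d=(M3−M2)/(6·2)=23/618, b=Δ2−h2·(2M2+M3)/6=-97/309
seg 3: a=-1, c=M3/2=83/103, d=(M4−M3)/(6·1)=-83/309, b=Δ3−h3·(2M3+M4)/6=761/309
t_q=15/4 → seg 1, τ=3/4; S=1+-502/309·τ+-15/103·τ²+25/309·τ³=-1755/6592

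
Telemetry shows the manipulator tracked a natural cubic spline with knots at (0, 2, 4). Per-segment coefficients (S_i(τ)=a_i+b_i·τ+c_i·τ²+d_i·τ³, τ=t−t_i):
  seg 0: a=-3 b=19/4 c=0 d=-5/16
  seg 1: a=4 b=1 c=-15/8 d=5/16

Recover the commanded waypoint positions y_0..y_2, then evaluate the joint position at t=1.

y_0 = S_0(0) = a_0 = -3
y_1 = S_1(0) = a_1 = 4
y_2 = S_1(2) = 1
t_q=1 is in segment 0 (τ=1); S_0(τ)=23/16

y_0=-3 y_1=4 y_2=1
S(1) = 23/16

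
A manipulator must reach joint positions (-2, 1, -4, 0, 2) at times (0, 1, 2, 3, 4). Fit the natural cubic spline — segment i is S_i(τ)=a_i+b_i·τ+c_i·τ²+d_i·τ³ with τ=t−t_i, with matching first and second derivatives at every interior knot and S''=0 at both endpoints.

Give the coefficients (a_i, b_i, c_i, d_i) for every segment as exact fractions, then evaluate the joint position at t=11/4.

  seg 0: a=-2 b=163/28 c=0 d=-79/28
  seg 1: a=1 b=-37/14 c=-237/28 d=171/28
  seg 2: a=-4 b=-5/4 c=69/7 d=-129/28
  seg 3: a=0 b=65/14 c=-111/28 d=37/28
S(11/4) = -2395/1792

Δ: Δ0=3, Δ1=-5, Δ2=4, Δ3=2
row 1: diag=4, rhs=-48; c'=1/4, d'=-12
row 2: denom=4−1·1/4=15/4; d'=(54−1·-12)/(15/4)=88/5
row 3: denom=4−1·4/15=56/15; d'=(-12−1·88/5)/(56/15)=-111/14
back: M3=-111/14
back: M2=88/5−4/15·-111/14=138/7
back: M1=-12−1/4·138/7=-237/14
M: M0=0, M1=-237/14, M2=138/7, M3=-111/14, M4=0
seg 0: a=-2, c=M0/2=0, d=(M1−M0)/(6·1)=-79/28, b=Δ0−h0·(2M0+M1)/6=163/28
seg 1: a=1, c=M1/2=-237/28, d=(M2−M1)/(6·1)=171/28, b=Δ1−h1·(2M1+M2)/6=-37/14
seg 2: a=-4, c=M2/2=69/7, d=(M3−M2)/(6·1)=-129/28, b=Δ2−h2·(2M2+M3)/6=-5/4
seg 3: a=0, c=M3/2=-111/28, d=(M4−M3)/(6·1)=37/28, b=Δ3−h3·(2M3+M4)/6=65/14
t_q=11/4 → seg 2, τ=3/4; S=-4+-5/4·τ+69/7·τ²+-129/28·τ³=-2395/1792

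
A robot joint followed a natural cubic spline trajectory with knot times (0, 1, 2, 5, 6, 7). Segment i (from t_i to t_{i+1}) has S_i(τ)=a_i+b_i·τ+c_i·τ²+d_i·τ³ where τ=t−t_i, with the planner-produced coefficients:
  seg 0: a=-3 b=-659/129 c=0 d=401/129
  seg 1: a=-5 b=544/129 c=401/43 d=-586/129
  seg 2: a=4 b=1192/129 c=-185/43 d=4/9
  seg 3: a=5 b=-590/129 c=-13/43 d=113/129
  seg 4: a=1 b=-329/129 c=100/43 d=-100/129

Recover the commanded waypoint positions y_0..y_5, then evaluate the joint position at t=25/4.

y_0 = S_0(0) = a_0 = -3
y_1 = S_1(0) = a_1 = -5
y_2 = S_2(0) = a_2 = 4
y_3 = S_3(0) = a_3 = 5
y_4 = S_4(0) = a_4 = 1
y_5 = S_4(1) = 0
t_q=25/4 is in segment 4 (τ=1/4); S_4(τ)=341/688

y_0=-3 y_1=-5 y_2=4 y_3=5 y_4=1 y_5=0
S(25/4) = 341/688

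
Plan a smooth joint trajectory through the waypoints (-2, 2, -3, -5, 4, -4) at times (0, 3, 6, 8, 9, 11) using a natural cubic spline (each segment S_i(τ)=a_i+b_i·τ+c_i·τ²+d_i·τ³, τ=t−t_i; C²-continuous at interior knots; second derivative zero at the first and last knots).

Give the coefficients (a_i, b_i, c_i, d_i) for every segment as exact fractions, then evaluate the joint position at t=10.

  seg 0: a=-2 b=6626/3597 c=0 d=-610/10791
  seg 1: a=2 b=1136/3597 c=-610/1199 d=-547/10791
  seg 2: a=-3 b=-14767/3597 c=-1157/1199 d=4528/3597
  seg 3: a=-5 b=2335/327 c=7899/1199 d=-17009/3597
  seg 4: a=4 b=22052/3597 c=-9110/1199 d=4555/3597
S(10) = 4555/1199

Δ: Δ0=4/3, Δ1=-5/3, Δ2=-1, Δ3=9, Δ4=-4
row 1: diag=12, rhs=-18; c'=1/4, d'=-3/2
row 2: denom=10−3·1/4=37/4; d'=(4−3·-3/2)/(37/4)=34/37
row 3: denom=6−2·8/37=206/37; d'=(60−2·34/37)/(206/37)=1076/103
row 4: denom=6−1·37/206=1199/206; d'=(-78−1·1076/103)/(1199/206)=-18220/1199
back: M4=-18220/1199
back: M3=1076/103−37/206·-18220/1199=15798/1199
back: M2=34/37−8/37·15798/1199=-2314/1199
back: M1=-3/2−1/4·-2314/1199=-1220/1199
M: M0=0, M1=-1220/1199, M2=-2314/1199, M3=15798/1199, M4=-18220/1199, M5=0
seg 0: a=-2, c=M0/2=0, d=(M1−M0)/(6·3)=-610/10791, b=Δ0−h0·(2M0+M1)/6=6626/3597
seg 1: a=2, c=M1/2=-610/1199, d=(M2−M1)/(6·3)=-547/10791, b=Δ1−h1·(2M1+M2)/6=1136/3597
seg 2: a=-3, c=M2/2=-1157/1199, d=(M3−M2)/(6·2)=4528/3597, b=Δ2−h2·(2M2+M3)/6=-14767/3597
seg 3: a=-5, c=M3/2=7899/1199, d=(M4−M3)/(6·1)=-17009/3597, b=Δ3−h3·(2M3+M4)/6=2335/327
seg 4: a=4, c=M4/2=-9110/1199, d=(M5−M4)/(6·2)=4555/3597, b=Δ4−h4·(2M4+M5)/6=22052/3597
t_q=10 → seg 4, τ=1; S=4+22052/3597·τ+-9110/1199·τ²+4555/3597·τ³=4555/1199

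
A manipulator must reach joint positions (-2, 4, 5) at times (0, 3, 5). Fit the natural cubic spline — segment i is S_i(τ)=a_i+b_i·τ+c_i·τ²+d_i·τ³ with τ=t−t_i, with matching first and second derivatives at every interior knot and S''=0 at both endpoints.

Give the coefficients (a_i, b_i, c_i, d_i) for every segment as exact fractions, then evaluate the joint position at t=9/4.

  seg 0: a=-2 b=49/20 c=0 d=-1/20
  seg 1: a=4 b=11/10 c=-9/20 d=3/40
S(9/4) = 3767/1280

Δ: Δ0=2, Δ1=1/2
row 1: diag=10, rhs=-9; c'=1/5, d'=-9/10
back: M1=-9/10
M: M0=0, M1=-9/10, M2=0
seg 0: a=-2, c=M0/2=0, d=(M1−M0)/(6·3)=-1/20, b=Δ0−h0·(2M0+M1)/6=49/20
seg 1: a=4, c=M1/2=-9/20, d=(M2−M1)/(6·2)=3/40, b=Δ1−h1·(2M1+M2)/6=11/10
t_q=9/4 → seg 0, τ=9/4; S=-2+49/20·τ+0·τ²+-1/20·τ³=3767/1280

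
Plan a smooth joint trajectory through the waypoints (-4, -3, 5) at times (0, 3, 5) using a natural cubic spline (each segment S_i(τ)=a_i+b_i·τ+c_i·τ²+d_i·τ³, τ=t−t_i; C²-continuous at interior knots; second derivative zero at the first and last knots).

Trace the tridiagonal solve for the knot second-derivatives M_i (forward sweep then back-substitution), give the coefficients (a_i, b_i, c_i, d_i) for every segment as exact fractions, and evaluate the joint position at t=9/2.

  seg 0: a=-4 b=-23/30 c=0 d=11/90
  seg 1: a=-3 b=38/15 c=11/10 d=-11/60
S(9/2) = 85/32

Δ: Δ0=1/3, Δ1=4
row 1: diag=10, rhs=22; c'=1/5, d'=11/5
back: M1=11/5
M: M0=0, M1=11/5, M2=0
seg 0: a=-4, c=M0/2=0, d=(M1−M0)/(6·3)=11/90, b=Δ0−h0·(2M0+M1)/6=-23/30
seg 1: a=-3, c=M1/2=11/10, d=(M2−M1)/(6·2)=-11/60, b=Δ1−h1·(2M1+M2)/6=38/15
t_q=9/2 → seg 1, τ=3/2; S=-3+38/15·τ+11/10·τ²+-11/60·τ³=85/32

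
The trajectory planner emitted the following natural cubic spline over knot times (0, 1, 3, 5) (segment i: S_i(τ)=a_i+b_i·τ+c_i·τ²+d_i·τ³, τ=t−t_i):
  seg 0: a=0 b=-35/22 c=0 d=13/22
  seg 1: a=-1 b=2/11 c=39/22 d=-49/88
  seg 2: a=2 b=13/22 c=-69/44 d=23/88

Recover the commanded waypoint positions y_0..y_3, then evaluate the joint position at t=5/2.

y_0=0 y_1=-1 y_2=2 y_3=-1
S(5/2) = 973/704

y_0 = S_0(0) = a_0 = 0
y_1 = S_1(0) = a_1 = -1
y_2 = S_2(0) = a_2 = 2
y_3 = S_2(2) = -1
t_q=5/2 is in segment 1 (τ=3/2); S_1(τ)=973/704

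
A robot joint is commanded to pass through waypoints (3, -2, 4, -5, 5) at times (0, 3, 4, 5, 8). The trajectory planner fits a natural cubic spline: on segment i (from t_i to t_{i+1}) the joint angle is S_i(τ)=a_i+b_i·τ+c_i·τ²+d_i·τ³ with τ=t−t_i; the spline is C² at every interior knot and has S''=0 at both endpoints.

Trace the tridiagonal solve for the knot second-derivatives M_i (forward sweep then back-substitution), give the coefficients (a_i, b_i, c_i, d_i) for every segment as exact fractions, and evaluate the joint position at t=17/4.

  seg 0: a=3 b=-151/24 c=0 d=37/72
  seg 1: a=-2 b=91/12 c=37/8 d=-149/24
  seg 2: a=4 b=-43/24 c=-14 d=163/24
  seg 3: a=-5 b=-113/12 c=51/8 d=-17/24
S(17/4) = 1425/512

Δ: Δ0=-5/3, Δ1=6, Δ2=-9, Δ3=10/3
row 1: diag=8, rhs=46; c'=1/8, d'=23/4
row 2: denom=4−1·1/8=31/8; d'=(-90−1·23/4)/(31/8)=-766/31
row 3: denom=8−1·8/31=240/31; d'=(74−1·-766/31)/(240/31)=51/4
back: M3=51/4
back: M2=-766/31−8/31·51/4=-28
back: M1=23/4−1/8·-28=37/4
M: M0=0, M1=37/4, M2=-28, M3=51/4, M4=0
seg 0: a=3, c=M0/2=0, d=(M1−M0)/(6·3)=37/72, b=Δ0−h0·(2M0+M1)/6=-151/24
seg 1: a=-2, c=M1/2=37/8, d=(M2−M1)/(6·1)=-149/24, b=Δ1−h1·(2M1+M2)/6=91/12
seg 2: a=4, c=M2/2=-14, d=(M3−M2)/(6·1)=163/24, b=Δ2−h2·(2M2+M3)/6=-43/24
seg 3: a=-5, c=M3/2=51/8, d=(M4−M3)/(6·3)=-17/24, b=Δ3−h3·(2M3+M4)/6=-113/12
t_q=17/4 → seg 2, τ=1/4; S=4+-43/24·τ+-14·τ²+163/24·τ³=1425/512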